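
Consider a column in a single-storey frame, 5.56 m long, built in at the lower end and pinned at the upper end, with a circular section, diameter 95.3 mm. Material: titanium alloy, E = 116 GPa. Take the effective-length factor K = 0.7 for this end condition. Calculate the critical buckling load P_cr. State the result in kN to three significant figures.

I = πd⁴/64 = π×95.3⁴/64 = 4.049×10^6 mm⁴
I = 4.049×10^6 mm⁴ = 4.049×10^-6 m⁴
Effective length L_e = K·L = 0.7 × 5.56 = 3.892 m
P_cr = π²EI / L_e² = π² × 116×10⁹ × 4.049×10^-6 / 3.892² = 3.060×10^5 N

P_cr ≈ 306 kN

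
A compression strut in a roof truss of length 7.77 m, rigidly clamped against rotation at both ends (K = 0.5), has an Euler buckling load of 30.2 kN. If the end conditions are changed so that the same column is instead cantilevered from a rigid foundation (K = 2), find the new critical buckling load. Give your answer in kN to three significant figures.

P_cr ≈ 1.89 kN

P_cr ∝ 1/K², so P_cr,new = P_cr,old × (K_old/K_new)² = 30.2 × (0.5/2)²
= 30.2 × 0.06250 = 1.89 kN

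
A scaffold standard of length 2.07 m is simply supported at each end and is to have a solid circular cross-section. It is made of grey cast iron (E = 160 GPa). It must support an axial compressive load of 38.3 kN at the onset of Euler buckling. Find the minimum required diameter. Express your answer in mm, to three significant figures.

L_e = K·L = 1 × 2.07 = 2.070 m
Required I = P_cr·L_e²/(π²E) = 3.830×10^4 × 2.070² / (π² × 1.60×10^11) = 1.039×10^-7 m⁴
I_req = 1.039×10^5 mm⁴
Solid circle: I = πd⁴/64  ⇒  d = (64I/π)^(1/4) = (64×1.039×10^5/π)^(1/4) = 38.1 mm

d ≈ 38.1 mm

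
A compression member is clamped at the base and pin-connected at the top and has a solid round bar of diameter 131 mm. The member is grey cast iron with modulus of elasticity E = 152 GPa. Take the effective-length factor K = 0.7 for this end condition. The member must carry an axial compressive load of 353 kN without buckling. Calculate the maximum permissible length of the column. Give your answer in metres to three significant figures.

I = πd⁴/64 = π×131⁴/64 = 1.446×10^7 mm⁴
I = 1.446×10^-5 m⁴
At the buckling limit P_cr = P = 3.530×10^5 N
From P_cr = π²EI/(K·L)²:  L = (1/K)·√(π²EI/P_cr) = (1/0.7)·√(π²×1.52×10^11×1.446×10^-5/3.530×10^5)
L = 11.2 m

L_max ≈ 11.2 m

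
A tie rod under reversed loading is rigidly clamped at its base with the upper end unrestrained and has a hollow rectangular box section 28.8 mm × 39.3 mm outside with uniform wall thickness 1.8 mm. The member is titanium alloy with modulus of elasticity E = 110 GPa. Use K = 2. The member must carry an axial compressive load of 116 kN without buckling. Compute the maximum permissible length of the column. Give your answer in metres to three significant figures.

L_max ≈ 0.268 m

Inner dimensions: h_i = 39.3 − 2×1.8 = 35.70 mm, b_i = 28.8 − 2×1.8 = 25.20 mm
Weak-axis I_min = (h_o·b_o³ − h_i·b_i³)/12 with b_o = 28.8, b_i = 25.20 mm (shorter outer/inner sides).
I_min = (39.3×28.8³ − 35.70×25.20³)/12 = 3.062×10^4 mm⁴
I = 3.062×10^-8 m⁴
At the buckling limit P_cr = P = 1.160×10^5 N
From P_cr = π²EI/(K·L)²:  L = (1/K)·√(π²EI/P_cr) = (1/2)·√(π²×1.10×10^11×3.062×10^-8/1.160×10^5)
L = 0.268 m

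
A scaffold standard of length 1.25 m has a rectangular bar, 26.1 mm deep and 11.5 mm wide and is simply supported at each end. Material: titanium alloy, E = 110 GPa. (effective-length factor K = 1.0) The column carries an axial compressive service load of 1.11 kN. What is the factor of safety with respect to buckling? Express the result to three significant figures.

Buckling occurs about the weak axis: I_min = h·b³/12 with b = 11.5 mm (the shorter side).
I_min = 26.1×11.5³/12 = 3.308×10^3 mm⁴
I = 3.308×10^3 mm⁴ = 3.308×10^-9 m⁴
Effective length L_e = K·L = 1 × 1.25 = 1.250 m
P_cr = π²EI / L_e² = π² × 110×10⁹ × 3.308×10^-9 / 1.250² = 2.298×10^3 N
Factor of safety n = P_cr / P = 2.2984 / 1.11 = 2.07

n ≈ 2.07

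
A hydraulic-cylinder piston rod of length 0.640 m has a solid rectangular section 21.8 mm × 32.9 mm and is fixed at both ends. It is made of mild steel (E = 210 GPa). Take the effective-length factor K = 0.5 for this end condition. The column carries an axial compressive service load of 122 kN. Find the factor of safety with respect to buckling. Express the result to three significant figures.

n ≈ 4.71

Buckling occurs about the weak axis: I_min = h·b³/12 with b = 21.8 mm (the shorter side).
I_min = 32.9×21.8³/12 = 2.840×10^4 mm⁴
I = 2.840×10^4 mm⁴ = 2.840×10^-8 m⁴
Effective length L_e = K·L = 0.5 × 0.640 = 0.3200 m
P_cr = π²EI / L_e² = π² × 210×10⁹ × 2.840×10^-8 / 0.3200² = 5.749×10^5 N
Factor of safety n = P_cr / P = 574.91 / 122 = 4.71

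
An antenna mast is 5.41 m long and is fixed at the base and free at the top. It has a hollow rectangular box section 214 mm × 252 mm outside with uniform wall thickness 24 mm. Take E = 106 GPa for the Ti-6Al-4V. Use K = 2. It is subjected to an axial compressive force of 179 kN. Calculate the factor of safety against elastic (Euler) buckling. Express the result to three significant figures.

Inner dimensions: h_i = 252 − 2×24 = 204.0 mm, b_i = 214 − 2×24 = 166.0 mm
Weak-axis I_min = (h_o·b_o³ − h_i·b_i³)/12 with b_o = 214, b_i = 166.0 mm (shorter outer/inner sides).
I_min = (252×214³ − 204.0×166.0³)/12 = 1.280×10^8 mm⁴
I = 1.280×10^8 mm⁴ = 1.280×10^-4 m⁴
Effective length L_e = K·L = 2 × 5.41 = 10.82 m
P_cr = π²EI / L_e² = π² × 106×10⁹ × 1.280×10^-4 / 10.82² = 1.144×10^6 N
Factor of safety n = P_cr / P = 1144.2 / 179 = 6.39

n ≈ 6.39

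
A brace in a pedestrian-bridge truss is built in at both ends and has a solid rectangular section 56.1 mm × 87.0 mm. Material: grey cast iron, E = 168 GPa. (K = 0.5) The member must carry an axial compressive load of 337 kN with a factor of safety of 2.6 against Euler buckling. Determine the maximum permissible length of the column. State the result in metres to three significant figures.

Buckling occurs about the weak axis: I_min = h·b³/12 with b = 56.1 mm (the shorter side).
I_min = 87.0×56.1³/12 = 1.280×10^6 mm⁴
I = 1.280×10^-6 m⁴
Required critical load P_cr = n·P = 2.6 × 337 = 876.2 kN = 8.762×10^5 N
From P_cr = π²EI/(K·L)²:  L = (1/K)·√(π²EI/P_cr) = (1/0.5)·√(π²×1.68×10^11×1.280×10^-6/8.762×10^5)
L = 3.11 m

L_max ≈ 3.11 m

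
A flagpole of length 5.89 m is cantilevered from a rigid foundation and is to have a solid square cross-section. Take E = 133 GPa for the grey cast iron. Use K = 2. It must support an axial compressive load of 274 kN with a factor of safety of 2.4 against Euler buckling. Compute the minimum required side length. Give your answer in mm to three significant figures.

Required P_cr = n·P = 2.4 × 274 = 657.6 kN
L_e = K·L = 2 × 5.89 = 11.78 m
Required I = P_cr·L_e²/(π²E) = 6.576×10^5 × 11.78² / (π² × 1.33×10^11) = 6.952×10^-5 m⁴
I_req = 6.952×10^7 mm⁴
Solid square: I = a⁴/12  ⇒  a = (12I)^(1/4) = (12×6.952×10^7)^(1/4) = 170 mm

a ≈ 170 mm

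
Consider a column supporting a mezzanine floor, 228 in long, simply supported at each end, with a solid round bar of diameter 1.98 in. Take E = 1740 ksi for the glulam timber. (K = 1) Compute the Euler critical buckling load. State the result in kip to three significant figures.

P_cr ≈ 0.249 kip

I = πd⁴/64 = π×1.98⁴/64 = 0.7545 in⁴
Effective length L_e = K·L = 1 × 228 = 228.0 in
P_cr = π²EI / L_e² = π² × 1740×10³ × 0.7545 / 228.0² = 249.2 lb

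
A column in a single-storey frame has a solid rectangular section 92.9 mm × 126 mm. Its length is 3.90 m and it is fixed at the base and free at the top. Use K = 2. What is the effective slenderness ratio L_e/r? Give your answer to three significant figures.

λ ≈ 291

For a rectangle r_min = b/√12 = 92.9/√12 = 26.82 mm
L_e = K·L = 2 × 3.90 m = 7.800 m = 7800.0 mm
λ = L_e / r_min = 7800.0 / 26.82 = 291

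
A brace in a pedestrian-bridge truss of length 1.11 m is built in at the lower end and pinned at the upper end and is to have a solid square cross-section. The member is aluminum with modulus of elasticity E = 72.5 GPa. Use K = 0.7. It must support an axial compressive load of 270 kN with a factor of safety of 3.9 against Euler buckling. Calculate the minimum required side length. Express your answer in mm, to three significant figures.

Required P_cr = n·P = 3.9 × 270 = 1053 kN
L_e = K·L = 0.7 × 1.11 = 0.7770 m
Required I = P_cr·L_e²/(π²E) = 1.053×10^6 × 0.7770² / (π² × 7.25×10^10) = 8.884×10^-7 m⁴
I_req = 8.884×10^5 mm⁴
Solid square: I = a⁴/12  ⇒  a = (12I)^(1/4) = (12×8.884×10^5)^(1/4) = 57.1 mm

a ≈ 57.1 mm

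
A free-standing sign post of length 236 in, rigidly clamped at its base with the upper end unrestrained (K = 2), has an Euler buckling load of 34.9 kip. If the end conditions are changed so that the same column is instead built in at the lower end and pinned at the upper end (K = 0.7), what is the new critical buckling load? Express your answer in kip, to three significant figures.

P_cr ∝ 1/K², so P_cr,new = P_cr,old × (K_old/K_new)² = 34.9 × (2/0.7)²
= 34.9 × 8.163 = 285 kip

P_cr ≈ 285 kip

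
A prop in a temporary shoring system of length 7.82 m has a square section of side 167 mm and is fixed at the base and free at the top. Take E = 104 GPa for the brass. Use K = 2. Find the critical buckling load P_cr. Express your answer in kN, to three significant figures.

P_cr ≈ 272 kN

I = a⁴/12 = 167⁴/12 = 6.482×10^7 mm⁴
I = 6.482×10^7 mm⁴ = 6.482×10^-5 m⁴
Effective length L_e = K·L = 2 × 7.82 = 15.64 m
P_cr = π²EI / L_e² = π² × 104×10⁹ × 6.482×10^-5 / 15.64² = 2.720×10^5 N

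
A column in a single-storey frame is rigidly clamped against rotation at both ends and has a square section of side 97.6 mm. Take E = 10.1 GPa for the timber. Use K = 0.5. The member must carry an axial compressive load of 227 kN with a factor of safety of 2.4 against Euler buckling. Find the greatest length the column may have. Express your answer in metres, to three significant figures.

L_max ≈ 2.35 m

I = a⁴/12 = 97.6⁴/12 = 7.562×10^6 mm⁴
I = 7.562×10^-6 m⁴
Required critical load P_cr = n·P = 2.4 × 227 = 544.8 kN = 5.448×10^5 N
From P_cr = π²EI/(K·L)²:  L = (1/K)·√(π²EI/P_cr) = (1/0.5)·√(π²×1.01×10^10×7.562×10^-6/5.448×10^5)
L = 2.35 m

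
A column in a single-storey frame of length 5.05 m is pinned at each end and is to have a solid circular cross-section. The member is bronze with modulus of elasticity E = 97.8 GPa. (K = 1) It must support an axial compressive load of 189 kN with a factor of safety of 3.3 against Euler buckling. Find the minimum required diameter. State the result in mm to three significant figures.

d ≈ 135 mm

Required P_cr = n·P = 3.3 × 189 = 623.7 kN
L_e = K·L = 1 × 5.05 = 5.050 m
Required I = P_cr·L_e²/(π²E) = 6.237×10^5 × 5.050² / (π² × 9.78×10^10) = 1.648×10^-5 m⁴
I_req = 1.648×10^7 mm⁴
Solid circle: I = πd⁴/64  ⇒  d = (64I/π)^(1/4) = (64×1.648×10^7/π)^(1/4) = 135 mm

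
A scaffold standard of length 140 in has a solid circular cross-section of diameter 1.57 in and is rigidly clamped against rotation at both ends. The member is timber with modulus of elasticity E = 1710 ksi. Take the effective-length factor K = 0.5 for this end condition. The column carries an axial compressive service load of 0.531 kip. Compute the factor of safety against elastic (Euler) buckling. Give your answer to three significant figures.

n ≈ 1.93

I = πd⁴/64 = π×1.57⁴/64 = 0.2982 in⁴
Effective length L_e = K·L = 0.5 × 140 = 70.00 in
P_cr = π²EI / L_e² = π² × 1710×10³ × 0.2982 / 70.00² = 1.027×10^3 lb
Factor of safety n = P_cr / P = 1.0272 / 0.531 = 1.93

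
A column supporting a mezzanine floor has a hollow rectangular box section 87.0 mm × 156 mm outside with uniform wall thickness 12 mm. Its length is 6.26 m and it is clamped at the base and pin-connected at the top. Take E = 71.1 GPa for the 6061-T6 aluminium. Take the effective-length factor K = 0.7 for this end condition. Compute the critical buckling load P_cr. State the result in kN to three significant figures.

P_cr ≈ 212 kN

Inner dimensions: h_i = 156 − 2×12 = 132.0 mm, b_i = 87.0 − 2×12 = 63.00 mm
Weak-axis I_min = (h_o·b_o³ − h_i·b_i³)/12 with b_o = 87.0, b_i = 63.00 mm (shorter outer/inner sides).
I_min = (156×87.0³ − 132.0×63.00³)/12 = 5.810×10^6 mm⁴
I = 5.810×10^6 mm⁴ = 5.810×10^-6 m⁴
Effective length L_e = K·L = 0.7 × 6.26 = 4.382 m
P_cr = π²EI / L_e² = π² × 71.1×10⁹ × 5.810×10^-6 / 4.382² = 2.123×10^5 N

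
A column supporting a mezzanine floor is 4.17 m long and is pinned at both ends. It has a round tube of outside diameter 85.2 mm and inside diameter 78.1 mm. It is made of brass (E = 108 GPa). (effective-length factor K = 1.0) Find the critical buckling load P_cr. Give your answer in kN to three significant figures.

P_cr ≈ 46.6 kN

d_o = 85.2 mm, d_i = 78.1 mm
I = π(d_o⁴ − d_i⁴)/64 = π(85.2⁴ − 78.10⁴)/64 = 7.603×10^5 mm⁴
I = 7.603×10^5 mm⁴ = 7.603×10^-7 m⁴
Effective length L_e = K·L = 1 × 4.17 = 4.170 m
P_cr = π²EI / L_e² = π² × 108×10⁹ × 7.603×10^-7 / 4.170² = 4.660×10^4 N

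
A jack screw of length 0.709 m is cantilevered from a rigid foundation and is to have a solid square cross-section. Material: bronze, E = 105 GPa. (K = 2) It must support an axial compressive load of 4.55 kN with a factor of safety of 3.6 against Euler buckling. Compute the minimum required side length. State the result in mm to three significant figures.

Required P_cr = n·P = 3.6 × 4.55 = 16.38 kN
L_e = K·L = 2 × 0.709 = 1.418 m
Required I = P_cr·L_e²/(π²E) = 1.638×10^4 × 1.418² / (π² × 1.05×10^11) = 3.178×10^-8 m⁴
I_req = 3.178×10^4 mm⁴
Solid square: I = a⁴/12  ⇒  a = (12I)^(1/4) = (12×3.178×10^4)^(1/4) = 24.9 mm

a ≈ 24.9 mm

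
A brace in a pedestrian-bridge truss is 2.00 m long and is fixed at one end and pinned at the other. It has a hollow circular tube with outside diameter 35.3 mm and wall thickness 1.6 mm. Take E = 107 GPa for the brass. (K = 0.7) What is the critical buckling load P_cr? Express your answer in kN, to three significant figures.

Inner diameter d_i = 35.3 − 2×1.6 = 32.10 mm
I = π(d_o⁴ − d_i⁴)/64 = π(35.3⁴ − 32.10⁴)/64 = 2.410×10^4 mm⁴
I = 2.410×10^4 mm⁴ = 2.410×10^-8 m⁴
Effective length L_e = K·L = 0.7 × 2.00 = 1.400 m
P_cr = π²EI / L_e² = π² × 107×10⁹ × 2.410×10^-8 / 1.400² = 1.299×10^4 N

P_cr ≈ 13.0 kN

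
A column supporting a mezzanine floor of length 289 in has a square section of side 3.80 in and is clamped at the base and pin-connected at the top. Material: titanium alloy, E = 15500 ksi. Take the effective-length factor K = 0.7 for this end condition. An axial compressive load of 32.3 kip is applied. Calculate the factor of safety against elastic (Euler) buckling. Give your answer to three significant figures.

n ≈ 2.01

I = a⁴/12 = 3.80⁴/12 = 17.38 in⁴
Effective length L_e = K·L = 0.7 × 289 = 202.3 in
P_cr = π²EI / L_e² = π² × 15500×10³ × 17.38 / 202.3² = 6.495×10^4 lb
Factor of safety n = P_cr / P = 64.952 / 32.3 = 2.01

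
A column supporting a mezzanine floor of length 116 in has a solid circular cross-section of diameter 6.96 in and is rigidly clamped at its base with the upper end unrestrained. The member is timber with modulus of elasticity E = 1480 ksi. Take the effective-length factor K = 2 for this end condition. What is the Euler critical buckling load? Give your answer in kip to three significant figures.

P_cr ≈ 31.3 kip

I = πd⁴/64 = π×6.96⁴/64 = 115.2 in⁴
Effective length L_e = K·L = 2 × 116 = 232.0 in
P_cr = π²EI / L_e² = π² × 1480×10³ × 115.2 / 232.0² = 3.126×10^4 lb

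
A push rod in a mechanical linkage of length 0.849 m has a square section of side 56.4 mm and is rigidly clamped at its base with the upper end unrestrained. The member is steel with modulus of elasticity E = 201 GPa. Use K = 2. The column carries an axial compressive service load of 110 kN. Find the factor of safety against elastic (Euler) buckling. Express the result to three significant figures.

n ≈ 5.27

I = a⁴/12 = 56.4⁴/12 = 8.432×10^5 mm⁴
I = 8.432×10^5 mm⁴ = 8.432×10^-7 m⁴
Effective length L_e = K·L = 2 × 0.849 = 1.698 m
P_cr = π²EI / L_e² = π² × 201×10⁹ × 8.432×10^-7 / 1.698² = 5.802×10^5 N
Factor of safety n = P_cr / P = 580.17 / 110 = 5.27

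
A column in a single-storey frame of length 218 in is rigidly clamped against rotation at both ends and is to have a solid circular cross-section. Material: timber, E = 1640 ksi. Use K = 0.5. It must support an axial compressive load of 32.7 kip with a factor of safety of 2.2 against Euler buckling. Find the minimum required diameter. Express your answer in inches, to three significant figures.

d ≈ 5.73 in

Required P_cr = n·P = 2.2 × 32.7 = 71.94 kip
L_e = K·L = 0.5 × 218 = 109.0 in
Required I = P_cr·L_e²/(π²E) = 7.194×10^4 × 109.0² / (π² × 1.64×10^6) = 52.81 in⁴
Solid circle: I = πd⁴/64  ⇒  d = (64I/π)^(1/4) = (64×52.81/π)^(1/4) = 5.73 in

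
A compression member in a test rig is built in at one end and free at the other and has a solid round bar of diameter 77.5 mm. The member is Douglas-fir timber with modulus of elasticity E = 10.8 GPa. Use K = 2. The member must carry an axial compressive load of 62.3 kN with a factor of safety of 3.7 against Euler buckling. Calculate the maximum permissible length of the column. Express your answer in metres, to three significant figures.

L_max ≈ 0.452 m

I = πd⁴/64 = π×77.5⁴/64 = 1.771×10^6 mm⁴
I = 1.771×10^-6 m⁴
Required critical load P_cr = n·P = 3.7 × 62.3 = 230.5 kN = 2.305×10^5 N
From P_cr = π²EI/(K·L)²:  L = (1/K)·√(π²EI/P_cr) = (1/2)·√(π²×1.08×10^10×1.771×10^-6/2.305×10^5)
L = 0.452 m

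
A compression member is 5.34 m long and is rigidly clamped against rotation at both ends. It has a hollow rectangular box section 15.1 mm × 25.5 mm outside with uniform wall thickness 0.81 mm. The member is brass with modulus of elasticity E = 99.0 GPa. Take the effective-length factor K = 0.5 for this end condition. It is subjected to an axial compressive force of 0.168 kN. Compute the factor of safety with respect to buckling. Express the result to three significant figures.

n ≈ 1.99

Inner dimensions: h_i = 25.5 − 2×0.81 = 23.88 mm, b_i = 15.1 − 2×0.81 = 13.48 mm
Weak-axis I_min = (h_o·b_o³ − h_i·b_i³)/12 with b_o = 15.1, b_i = 13.48 mm (shorter outer/inner sides).
I_min = (25.5×15.1³ − 23.88×13.48³)/12 = 2.442×10^3 mm⁴
I = 2.442×10^3 mm⁴ = 2.442×10^-9 m⁴
Effective length L_e = K·L = 0.5 × 5.34 = 2.670 m
P_cr = π²EI / L_e² = π² × 99.0×10⁹ × 2.442×10^-9 / 2.670² = 334.7 N
Factor of safety n = P_cr / P = 0.33468 / 0.168 = 1.99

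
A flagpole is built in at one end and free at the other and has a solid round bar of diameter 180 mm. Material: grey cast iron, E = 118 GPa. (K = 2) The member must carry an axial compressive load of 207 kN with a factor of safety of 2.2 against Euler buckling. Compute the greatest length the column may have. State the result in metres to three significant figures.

L_max ≈ 5.74 m

I = πd⁴/64 = π×180⁴/64 = 5.153×10^7 mm⁴
I = 5.153×10^-5 m⁴
Required critical load P_cr = n·P = 2.2 × 207 = 455.4 kN = 4.554×10^5 N
From P_cr = π²EI/(K·L)²:  L = (1/K)·√(π²EI/P_cr) = (1/2)·√(π²×1.18×10^11×5.153×10^-5/4.554×10^5)
L = 5.74 m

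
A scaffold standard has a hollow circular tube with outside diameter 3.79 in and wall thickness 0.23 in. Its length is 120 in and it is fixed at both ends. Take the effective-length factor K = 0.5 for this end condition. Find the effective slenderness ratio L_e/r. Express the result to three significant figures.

Inner diameter d_i = 3.79 − 2×0.23 = 3.330 in
I = π(d_o⁴ − d_i⁴)/64 = π(3.79⁴ − 3.330⁴)/64 = 4.092 in⁴
A = 2.572 in²;  r_min = √(I/A) = √(4.092/2.572) = 1.261 in
L_e = K·L = 0.5 × 120 = 60.00 in
λ = L_e / r_min = 60.000 / 1.261 = 47.6

λ ≈ 47.6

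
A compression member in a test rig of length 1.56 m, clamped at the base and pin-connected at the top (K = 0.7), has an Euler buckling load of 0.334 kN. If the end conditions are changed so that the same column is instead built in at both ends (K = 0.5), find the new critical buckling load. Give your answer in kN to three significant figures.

P_cr ∝ 1/K², so P_cr,new = P_cr,old × (K_old/K_new)² = 0.334 × (0.7/0.5)²
= 0.334 × 1.960 = 0.655 kN

P_cr ≈ 0.655 kN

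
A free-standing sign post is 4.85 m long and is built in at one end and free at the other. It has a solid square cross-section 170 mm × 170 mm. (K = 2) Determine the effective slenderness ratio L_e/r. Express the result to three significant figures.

For a square r = a/√12 = 170/√12 = 49.07 mm
L_e = K·L = 2 × 4.85 m = 9.700 m = 9700.0 mm
λ = L_e / r_min = 9700.0 / 49.07 = 198

λ ≈ 198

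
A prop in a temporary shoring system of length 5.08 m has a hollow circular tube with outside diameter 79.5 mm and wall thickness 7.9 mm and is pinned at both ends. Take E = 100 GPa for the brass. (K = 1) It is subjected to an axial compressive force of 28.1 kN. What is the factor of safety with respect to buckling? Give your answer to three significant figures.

Inner diameter d_i = 79.5 − 2×7.9 = 63.70 mm
I = π(d_o⁴ − d_i⁴)/64 = π(79.5⁴ − 63.70⁴)/64 = 1.153×10^6 mm⁴
I = 1.153×10^6 mm⁴ = 1.153×10^-6 m⁴
Effective length L_e = K·L = 1 × 5.08 = 5.080 m
P_cr = π²EI / L_e² = π² × 100×10⁹ × 1.153×10^-6 / 5.080² = 4.408×10^4 N
Factor of safety n = P_cr / P = 44.081 / 28.1 = 1.57

n ≈ 1.57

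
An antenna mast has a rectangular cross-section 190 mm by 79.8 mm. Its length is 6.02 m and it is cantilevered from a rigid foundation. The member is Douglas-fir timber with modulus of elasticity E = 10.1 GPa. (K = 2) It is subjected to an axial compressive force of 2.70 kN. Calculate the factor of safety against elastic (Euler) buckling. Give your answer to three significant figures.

Buckling occurs about the weak axis: I_min = h·b³/12 with b = 79.8 mm (the shorter side).
I_min = 190×79.8³/12 = 8.046×10^6 mm⁴
I = 8.046×10^6 mm⁴ = 8.046×10^-6 m⁴
Effective length L_e = K·L = 2 × 6.02 = 12.04 m
P_cr = π²EI / L_e² = π² × 10.1×10⁹ × 8.046×10^-6 / 12.04² = 5.533×10^3 N
Factor of safety n = P_cr / P = 5.5329 / 2.70 = 2.05

n ≈ 2.05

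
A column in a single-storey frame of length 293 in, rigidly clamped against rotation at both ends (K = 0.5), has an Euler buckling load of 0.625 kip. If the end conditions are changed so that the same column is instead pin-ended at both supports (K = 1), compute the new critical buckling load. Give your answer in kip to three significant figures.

P_cr ∝ 1/K², so P_cr,new = P_cr,old × (K_old/K_new)² = 0.625 × (0.5/1)²
= 0.625 × 0.2500 = 0.156 kip

P_cr ≈ 0.156 kip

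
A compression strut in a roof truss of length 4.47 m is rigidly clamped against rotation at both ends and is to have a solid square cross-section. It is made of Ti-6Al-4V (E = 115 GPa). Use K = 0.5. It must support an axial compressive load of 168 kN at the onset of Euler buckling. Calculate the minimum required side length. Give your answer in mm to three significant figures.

L_e = K·L = 0.5 × 4.47 = 2.235 m
Required I = P_cr·L_e²/(π²E) = 1.680×10^5 × 2.235² / (π² × 1.15×10^11) = 7.394×10^-7 m⁴
I_req = 7.394×10^5 mm⁴
Solid square: I = a⁴/12  ⇒  a = (12I)^(1/4) = (12×7.394×10^5)^(1/4) = 54.6 mm

a ≈ 54.6 mm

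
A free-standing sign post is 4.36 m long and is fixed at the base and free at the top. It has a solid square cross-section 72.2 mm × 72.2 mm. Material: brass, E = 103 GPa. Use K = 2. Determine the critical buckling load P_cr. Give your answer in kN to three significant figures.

P_cr ≈ 30.3 kN

I = a⁴/12 = 72.2⁴/12 = 2.264×10^6 mm⁴
I = 2.264×10^6 mm⁴ = 2.264×10^-6 m⁴
Effective length L_e = K·L = 2 × 4.36 = 8.720 m
P_cr = π²EI / L_e² = π² × 103×10⁹ × 2.264×10^-6 / 8.720² = 3.027×10^4 N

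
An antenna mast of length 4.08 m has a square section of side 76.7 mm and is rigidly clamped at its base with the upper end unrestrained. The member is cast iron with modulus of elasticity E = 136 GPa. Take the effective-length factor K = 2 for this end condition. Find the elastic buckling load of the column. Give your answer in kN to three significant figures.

I = a⁴/12 = 76.7⁴/12 = 2.884×10^6 mm⁴
I = 2.884×10^6 mm⁴ = 2.884×10^-6 m⁴
Effective length L_e = K·L = 2 × 4.08 = 8.160 m
P_cr = π²EI / L_e² = π² × 136×10⁹ × 2.884×10^-6 / 8.160² = 5.814×10^4 N

P_cr ≈ 58.1 kN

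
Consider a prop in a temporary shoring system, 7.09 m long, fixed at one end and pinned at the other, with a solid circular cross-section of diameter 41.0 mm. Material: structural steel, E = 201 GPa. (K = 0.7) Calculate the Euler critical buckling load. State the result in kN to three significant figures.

P_cr ≈ 11.2 kN

I = πd⁴/64 = π×41.0⁴/64 = 1.387×10^5 mm⁴
I = 1.387×10^5 mm⁴ = 1.387×10^-7 m⁴
Effective length L_e = K·L = 0.7 × 7.09 = 4.963 m
P_cr = π²EI / L_e² = π² × 201×10⁹ × 1.387×10^-7 / 4.963² = 1.117×10^4 N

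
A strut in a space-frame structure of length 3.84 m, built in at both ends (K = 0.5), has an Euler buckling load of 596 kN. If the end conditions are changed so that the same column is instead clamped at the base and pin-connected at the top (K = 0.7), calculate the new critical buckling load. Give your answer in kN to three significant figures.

P_cr ∝ 1/K², so P_cr,new = P_cr,old × (K_old/K_new)² = 596 × (0.5/0.7)²
= 596 × 0.5102 = 304 kN

P_cr ≈ 304 kN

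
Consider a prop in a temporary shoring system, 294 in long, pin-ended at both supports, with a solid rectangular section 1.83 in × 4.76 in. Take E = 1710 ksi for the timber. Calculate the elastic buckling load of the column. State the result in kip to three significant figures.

P_cr ≈ 0.475 kip

Buckling occurs about the weak axis: I_min = h·b³/12 with b = 1.83 in (the shorter side).
I_min = 4.76×1.83³/12 = 2.431 in⁴
Effective length L_e = K·L = 1 × 294 = 294.0 in
P_cr = π²EI / L_e² = π² × 1710×10³ × 2.431 / 294.0² = 474.7 lb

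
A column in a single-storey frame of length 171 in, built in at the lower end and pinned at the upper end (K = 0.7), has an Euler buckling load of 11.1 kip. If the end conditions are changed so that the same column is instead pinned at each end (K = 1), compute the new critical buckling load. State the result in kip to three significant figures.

P_cr ∝ 1/K², so P_cr,new = P_cr,old × (K_old/K_new)² = 11.1 × (0.7/1)²
= 11.1 × 0.4900 = 5.44 kip

P_cr ≈ 5.44 kip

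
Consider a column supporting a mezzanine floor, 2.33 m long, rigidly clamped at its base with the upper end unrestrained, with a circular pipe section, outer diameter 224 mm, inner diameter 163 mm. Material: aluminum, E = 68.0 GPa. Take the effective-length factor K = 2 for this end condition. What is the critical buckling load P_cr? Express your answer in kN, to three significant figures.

d_o = 224 mm, d_i = 163 mm
I = π(d_o⁴ − d_i⁴)/64 = π(224⁴ − 163.0⁴)/64 = 8.893×10^7 mm⁴
I = 8.893×10^7 mm⁴ = 8.893×10^-5 m⁴
Effective length L_e = K·L = 2 × 2.33 = 4.660 m
P_cr = π²EI / L_e² = π² × 68.0×10⁹ × 8.893×10^-5 / 4.660² = 2.749×10^6 N

P_cr ≈ 2750 kN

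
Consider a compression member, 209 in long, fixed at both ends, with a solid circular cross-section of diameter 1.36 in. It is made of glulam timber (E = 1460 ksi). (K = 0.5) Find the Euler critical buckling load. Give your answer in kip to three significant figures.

P_cr ≈ 0.222 kip

I = πd⁴/64 = π×1.36⁴/64 = 0.1679 in⁴
Effective length L_e = K·L = 0.5 × 209 = 104.5 in
P_cr = π²EI / L_e² = π² × 1460×10³ × 0.1679 / 104.5² = 221.6 lb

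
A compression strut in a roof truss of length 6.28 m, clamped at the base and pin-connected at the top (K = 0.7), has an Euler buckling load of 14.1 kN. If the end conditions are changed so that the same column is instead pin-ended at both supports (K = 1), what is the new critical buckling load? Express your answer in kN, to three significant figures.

P_cr ∝ 1/K², so P_cr,new = P_cr,old × (K_old/K_new)² = 14.1 × (0.7/1)²
= 14.1 × 0.4900 = 6.91 kN

P_cr ≈ 6.91 kN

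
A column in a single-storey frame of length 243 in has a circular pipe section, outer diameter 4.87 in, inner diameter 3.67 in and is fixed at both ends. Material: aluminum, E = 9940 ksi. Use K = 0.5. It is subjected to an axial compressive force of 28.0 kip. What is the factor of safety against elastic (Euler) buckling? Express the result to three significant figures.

n ≈ 4.44

d_o = 4.87 in, d_i = 3.67 in
I = π(d_o⁴ − d_i⁴)/64 = π(4.87⁴ − 3.670⁴)/64 = 18.71 in⁴
Effective length L_e = K·L = 0.5 × 243 = 121.5 in
P_cr = π²EI / L_e² = π² × 9940×10³ × 18.71 / 121.5² = 1.243×10^5 lb
Factor of safety n = P_cr / P = 124.31 / 28.0 = 4.44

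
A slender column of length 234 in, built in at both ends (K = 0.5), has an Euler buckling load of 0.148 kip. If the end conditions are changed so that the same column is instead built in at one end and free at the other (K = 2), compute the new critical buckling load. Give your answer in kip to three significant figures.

P_cr ∝ 1/K², so P_cr,new = P_cr,old × (K_old/K_new)² = 0.148 × (0.5/2)²
= 0.148 × 0.06250 = 0.00925 kip

P_cr ≈ 0.00925 kip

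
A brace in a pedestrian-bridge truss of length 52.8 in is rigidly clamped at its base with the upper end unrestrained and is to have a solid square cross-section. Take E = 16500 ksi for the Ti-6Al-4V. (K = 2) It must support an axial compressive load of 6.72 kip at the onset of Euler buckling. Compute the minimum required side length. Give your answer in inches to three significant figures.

L_e = K·L = 2 × 52.8 = 105.6 in
Required I = P_cr·L_e²/(π²E) = 6.720×10^3 × 105.6² / (π² × 1.65×10^7) = 0.4602 in⁴
Solid square: I = a⁴/12  ⇒  a = (12I)^(1/4) = (12×0.4602)^(1/4) = 1.53 in

a ≈ 1.53 in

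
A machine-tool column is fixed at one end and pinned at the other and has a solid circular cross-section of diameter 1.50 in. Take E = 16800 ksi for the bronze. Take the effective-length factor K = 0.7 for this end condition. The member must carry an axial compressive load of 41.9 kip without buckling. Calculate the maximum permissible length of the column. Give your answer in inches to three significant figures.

L_max ≈ 44.8 in

I = πd⁴/64 = π×1.50⁴/64 = 0.2485 in⁴
At the buckling limit P_cr = P = 4.190×10^4 lb
From P_cr = π²EI/(K·L)²:  L = (1/K)·√(π²EI/P_cr) = (1/0.7)·√(π²×1.68×10^7×0.2485/4.190×10^4)
L = 44.8 in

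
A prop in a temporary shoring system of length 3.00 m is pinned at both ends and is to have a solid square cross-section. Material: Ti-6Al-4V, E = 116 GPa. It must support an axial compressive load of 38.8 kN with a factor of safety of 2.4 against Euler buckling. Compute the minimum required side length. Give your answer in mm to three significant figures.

Required P_cr = n·P = 2.4 × 38.8 = 93.12 kN
L_e = K·L = 1 × 3.00 = 3.000 m
Required I = P_cr·L_e²/(π²E) = 9.312×10^4 × 3.000² / (π² × 1.16×10^11) = 7.320×10^-7 m⁴
I_req = 7.320×10^5 mm⁴
Solid square: I = a⁴/12  ⇒  a = (12I)^(1/4) = (12×7.320×10^5)^(1/4) = 54.4 mm

a ≈ 54.4 mm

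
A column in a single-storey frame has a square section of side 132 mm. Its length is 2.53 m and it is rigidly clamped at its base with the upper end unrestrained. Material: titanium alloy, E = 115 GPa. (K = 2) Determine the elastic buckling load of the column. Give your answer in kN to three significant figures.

P_cr ≈ 1120 kN

I = a⁴/12 = 132⁴/12 = 2.530×10^7 mm⁴
I = 2.530×10^7 mm⁴ = 2.530×10^-5 m⁴
Effective length L_e = K·L = 2 × 2.53 = 5.060 m
P_cr = π²EI / L_e² = π² × 115×10⁹ × 2.530×10^-5 / 5.060² = 1.122×10^6 N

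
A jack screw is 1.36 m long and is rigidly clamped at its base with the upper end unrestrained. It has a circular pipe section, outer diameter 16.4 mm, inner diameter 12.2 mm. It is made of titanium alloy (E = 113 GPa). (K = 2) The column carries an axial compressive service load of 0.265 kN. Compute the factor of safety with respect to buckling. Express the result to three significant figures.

d_o = 16.4 mm, d_i = 12.2 mm
I = π(d_o⁴ − d_i⁴)/64 = π(16.4⁴ − 12.20⁴)/64 = 2.464×10^3 mm⁴
I = 2.464×10^3 mm⁴ = 2.464×10^-9 m⁴
Effective length L_e = K·L = 2 × 1.36 = 2.720 m
P_cr = π²EI / L_e² = π² × 113×10⁹ × 2.464×10^-9 / 2.720² = 371.4 N
Factor of safety n = P_cr / P = 0.37136 / 0.265 = 1.40

n ≈ 1.40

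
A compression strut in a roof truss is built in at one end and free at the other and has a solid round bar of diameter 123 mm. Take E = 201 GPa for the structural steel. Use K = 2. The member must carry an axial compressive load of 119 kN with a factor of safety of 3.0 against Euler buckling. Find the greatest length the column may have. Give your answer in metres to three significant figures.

I = πd⁴/64 = π×123⁴/64 = 1.124×10^7 mm⁴
I = 1.124×10^-5 m⁴
Required critical load P_cr = n·P = 3.0 × 119 = 357.0 kN = 3.570×10^5 N
From P_cr = π²EI/(K·L)²:  L = (1/K)·√(π²EI/P_cr) = (1/2)·√(π²×2.01×10^11×1.124×10^-5/3.570×10^5)
L = 3.95 m

L_max ≈ 3.95 m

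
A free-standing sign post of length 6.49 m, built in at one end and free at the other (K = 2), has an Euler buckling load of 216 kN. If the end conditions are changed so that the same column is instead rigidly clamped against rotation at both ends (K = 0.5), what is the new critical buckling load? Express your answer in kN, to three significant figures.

P_cr ≈ 3460 kN

P_cr ∝ 1/K², so P_cr,new = P_cr,old × (K_old/K_new)² = 216 × (2/0.5)²
= 216 × 16.00 = 3460 kN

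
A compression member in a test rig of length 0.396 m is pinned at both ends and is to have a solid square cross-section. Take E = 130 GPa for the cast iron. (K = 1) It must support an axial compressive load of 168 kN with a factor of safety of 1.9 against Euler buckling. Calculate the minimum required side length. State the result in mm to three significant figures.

Required P_cr = n·P = 1.9 × 168 = 319.2 kN
L_e = K·L = 1 × 0.396 = 0.3960 m
Required I = P_cr·L_e²/(π²E) = 3.192×10^5 × 0.3960² / (π² × 1.30×10^11) = 3.901×10^-8 m⁴
I_req = 3.901×10^4 mm⁴
Solid square: I = a⁴/12  ⇒  a = (12I)^(1/4) = (12×3.901×10^4)^(1/4) = 26.2 mm

a ≈ 26.2 mm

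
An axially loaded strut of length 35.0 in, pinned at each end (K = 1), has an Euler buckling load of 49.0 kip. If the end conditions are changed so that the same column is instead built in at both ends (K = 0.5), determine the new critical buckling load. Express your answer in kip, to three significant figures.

P_cr ≈ 196 kip

P_cr ∝ 1/K², so P_cr,new = P_cr,old × (K_old/K_new)² = 49.0 × (1/0.5)²
= 49.0 × 4.000 = 196 kip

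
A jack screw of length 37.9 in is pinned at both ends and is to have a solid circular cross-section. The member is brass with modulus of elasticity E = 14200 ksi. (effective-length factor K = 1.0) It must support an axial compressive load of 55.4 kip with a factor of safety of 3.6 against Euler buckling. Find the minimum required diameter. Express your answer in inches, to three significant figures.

d ≈ 2.54 in

Required P_cr = n·P = 3.6 × 55.4 = 199.4 kip
L_e = K·L = 1 × 37.9 = 37.90 in
Required I = P_cr·L_e²/(π²E) = 1.994×10^5 × 37.90² / (π² × 1.42×10^7) = 2.044 in⁴
Solid circle: I = πd⁴/64  ⇒  d = (64I/π)^(1/4) = (64×2.044/π)^(1/4) = 2.54 in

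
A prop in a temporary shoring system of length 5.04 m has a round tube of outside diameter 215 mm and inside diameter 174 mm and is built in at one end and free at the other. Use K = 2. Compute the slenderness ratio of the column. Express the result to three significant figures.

λ ≈ 146

d_o = 215 mm, d_i = 174 mm
I = π(d_o⁴ − d_i⁴)/64 = π(215⁴ − 174.0⁴)/64 = 5.989×10^7 mm⁴
A = 1.253×10^4 mm²;  r_min = √(I/A) = √(5.989×10^7/1.253×10^4) = 69.15 mm
L_e = K·L = 2 × 5.04 m = 10.08 m = 10080 mm
λ = L_e / r_min = 10080 / 69.15 = 146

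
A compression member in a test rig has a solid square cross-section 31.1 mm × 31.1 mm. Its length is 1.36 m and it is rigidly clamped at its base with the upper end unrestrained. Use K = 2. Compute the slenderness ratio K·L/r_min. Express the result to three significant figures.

For a square r = a/√12 = 31.1/√12 = 8.978 mm
L_e = K·L = 2 × 1.36 m = 2.720 m = 2720.0 mm
λ = L_e / r_min = 2720.0 / 8.978 = 303

λ ≈ 303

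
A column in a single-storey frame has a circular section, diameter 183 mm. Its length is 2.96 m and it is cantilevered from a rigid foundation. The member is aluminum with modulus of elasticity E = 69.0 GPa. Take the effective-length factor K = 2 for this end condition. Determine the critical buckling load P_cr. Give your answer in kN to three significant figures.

P_cr ≈ 1070 kN

I = πd⁴/64 = π×183⁴/64 = 5.505×10^7 mm⁴
I = 5.505×10^7 mm⁴ = 5.505×10^-5 m⁴
Effective length L_e = K·L = 2 × 2.96 = 5.920 m
P_cr = π²EI / L_e² = π² × 69.0×10⁹ × 5.505×10^-5 / 5.920² = 1.070×10^6 N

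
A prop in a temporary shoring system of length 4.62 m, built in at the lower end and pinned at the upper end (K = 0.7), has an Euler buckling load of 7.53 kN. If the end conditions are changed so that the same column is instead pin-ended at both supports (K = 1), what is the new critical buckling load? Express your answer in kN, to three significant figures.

P_cr ≈ 3.69 kN

P_cr ∝ 1/K², so P_cr,new = P_cr,old × (K_old/K_new)² = 7.53 × (0.7/1)²
= 7.53 × 0.4900 = 3.69 kN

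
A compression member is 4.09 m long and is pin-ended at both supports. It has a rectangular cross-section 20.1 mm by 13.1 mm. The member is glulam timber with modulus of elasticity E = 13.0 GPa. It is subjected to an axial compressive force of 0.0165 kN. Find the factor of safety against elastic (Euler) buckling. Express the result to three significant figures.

n ≈ 1.75

Buckling occurs about the weak axis: I_min = h·b³/12 with b = 13.1 mm (the shorter side).
I_min = 20.1×13.1³/12 = 3.766×10^3 mm⁴
I = 3.766×10^3 mm⁴ = 3.766×10^-9 m⁴
Effective length L_e = K·L = 1 × 4.09 = 4.090 m
P_cr = π²EI / L_e² = π² × 13.0×10⁹ × 3.766×10^-9 / 4.090² = 28.88 N
Factor of safety n = P_cr / P = 0.028882 / 0.0165 = 1.75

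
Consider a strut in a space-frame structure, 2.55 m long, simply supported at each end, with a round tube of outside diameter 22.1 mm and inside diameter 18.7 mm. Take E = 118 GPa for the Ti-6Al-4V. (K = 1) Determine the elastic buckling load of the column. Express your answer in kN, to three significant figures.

d_o = 22.1 mm, d_i = 18.7 mm
I = π(d_o⁴ − d_i⁴)/64 = π(22.1⁴ − 18.70⁴)/64 = 5.707×10^3 mm⁴
I = 5.707×10^3 mm⁴ = 5.707×10^-9 m⁴
Effective length L_e = K·L = 1 × 2.55 = 2.550 m
P_cr = π²EI / L_e² = π² × 118×10⁹ × 5.707×10^-9 / 2.550² = 1.022×10^3 N

P_cr ≈ 1.02 kN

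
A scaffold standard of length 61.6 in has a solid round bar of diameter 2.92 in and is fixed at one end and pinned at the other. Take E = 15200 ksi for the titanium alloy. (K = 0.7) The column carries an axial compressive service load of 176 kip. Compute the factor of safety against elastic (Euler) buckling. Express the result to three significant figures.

I = πd⁴/64 = π×2.92⁴/64 = 3.569 in⁴
Effective length L_e = K·L = 0.7 × 61.6 = 43.12 in
P_cr = π²EI / L_e² = π² × 15200×10³ × 3.569 / 43.12² = 2.879×10^5 lb
Factor of safety n = P_cr / P = 287.93 / 176 = 1.64

n ≈ 1.64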